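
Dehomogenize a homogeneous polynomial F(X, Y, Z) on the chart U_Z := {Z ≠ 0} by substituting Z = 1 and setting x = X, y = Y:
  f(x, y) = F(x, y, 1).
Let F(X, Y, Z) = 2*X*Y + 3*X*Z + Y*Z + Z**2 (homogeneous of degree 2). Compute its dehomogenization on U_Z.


f(x, y) = 2*x*y + 3*x + y + 1

On U_Z we set Z = 1. Each monomial c·X^i·Y^j·Z^k in F becomes c·x^i·y^j·1^k = c·x^i·y^j.
Substituting Z = 1: F(X, Y, 1) = 2*x*y + 3*x + y + 1.
Note: deg(f) ≤ deg(F) = 2; strict inequality happens when F is divisible by Z (lost terms).


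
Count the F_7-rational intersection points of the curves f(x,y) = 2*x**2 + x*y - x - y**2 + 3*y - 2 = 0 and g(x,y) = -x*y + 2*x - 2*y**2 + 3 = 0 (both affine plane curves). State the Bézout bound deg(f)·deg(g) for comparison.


Common zeros: {(3, 4)}; count = 1; Bézout bound = 4.

deg(f) = 2, deg(g) = 2, so Bézout bound = 4.
Scan x ∈ F_7. For each x, list the y ∈ F_7 with f(x, y) ≡ 0 and those with g(x, y) ≡ 0 (mod 7); the common zeros in that column are the intersection.
  x = 0: f ≡ 0 at y ∈ {1, 2}; g ≡ 0 at y ∈ ∅; common: ∅.
  x = 1: f ≡ 0 at y ∈ ∅; g ≡ 0 at y ∈ ∅; common: ∅.
  x = 2: f ≡ 0 at y ∈ ∅; g ≡ 0 at y ∈ {0, 6}; common: ∅.
  x = 3: f ≡ 0 at y ∈ {2, 4}; g ≡ 0 at y ∈ {4, 5}; common: {4}.
  x = 4: f ≡ 0 at y ∈ ∅; g ≡ 0 at y ∈ ∅; common: ∅.
  x = 5: f ≡ 0 at y ∈ ∅; g ≡ 0 at y ∈ ∅; common: ∅.
  x = 6: f ≡ 0 at y ∈ {4, 5}; g ≡ 0 at y ∈ {1, 3}; common: ∅.
Collecting: common zeros = {(3, 4)}, so the count is 1.
Comparison with the Bézout bound: 1 ≤ 4 = deg(f)·deg(g), as expected for curves with no common component (the affine F_7-count falls short of the bound because intersections may lie at infinity, over extension fields, or carry multiplicity).


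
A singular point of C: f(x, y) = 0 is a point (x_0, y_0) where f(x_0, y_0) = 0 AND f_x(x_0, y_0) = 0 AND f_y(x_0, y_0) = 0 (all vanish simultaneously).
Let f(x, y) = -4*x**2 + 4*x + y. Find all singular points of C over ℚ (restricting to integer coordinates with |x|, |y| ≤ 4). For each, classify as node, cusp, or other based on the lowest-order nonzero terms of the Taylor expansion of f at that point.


No singular points in the scanned grid; C is smooth there.

Compute partial derivatives:
  f_x = 4 - 8*x.
  f_y = 1.
f_y = 1 is a nonzero constant, so f_y never vanishes: no point (x, y) can satisfy f = f_x = f_y = 0. In particular no (x, y) ∈ {−4, ..., 4}² is singular; the curve is smooth.


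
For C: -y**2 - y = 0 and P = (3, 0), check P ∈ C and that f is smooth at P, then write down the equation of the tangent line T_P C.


Tangent line at P: -y = 0.

Step 1: f(3, 0) = 0, so P lies on C.
Step 2: partial derivatives
  f_x(x, y) = 0, f_y(x, y) = -2*y - 1.
  f_x(P) = 0, f_y(P) = -1 (gradient nonzero, so P is smooth).
Step 3: tangent line at P: 0·(x − 3) + -1·(y − 0) = 0.
Expanding: -y = 0.


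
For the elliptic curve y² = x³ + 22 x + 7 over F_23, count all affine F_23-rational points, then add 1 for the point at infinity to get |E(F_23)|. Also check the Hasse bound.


Affine points = {(2, 6), (2, 17), (3, 10), (3, 13), (5, 9), (5, 14), (10, 10), (10, 13), (11, 4), (11, 19), (13, 11), (13, 12), (14, 0), (15, 3), (15, 20), (16, 4), (16, 19), (17, 2), (17, 21), (18, 5), (18, 18), (19, 4), (19, 19), (20, 11), (20, 12), (21, 1), (21, 22)}; affine count = 27; |E(F_23)| = 28.

Discriminant check: Δ ∝ 4a³ + 27b² = 4·22³ + 27·7² = 4·10648 + 27·49 ≡ 8 (mod 23). Nonzero ⇒ E is nonsingular.
For each x ∈ F_23, compute rhs = x³ + 22·x + 7 mod 23, then count y ∈ F_23 with y² ≡ rhs.
  x = 0: rhs = 7, matching y values: none (0 points).
  x = 1: rhs = 7, matching y values: none (0 points).
  x = 2: rhs = 13, matching y values: 6, 17 (2 points).
  x = 3: rhs = 8, matching y values: 10, 13 (2 points).
  x = 4: rhs = 21, matching y values: none (0 points).
  x = 5: rhs = 12, matching y values: 9, 14 (2 points).
  x = 6: rhs = 10, matching y values: none (0 points).
  x = 7: rhs = 21, matching y values: none (0 points).
  x = 8: rhs = 5, matching y values: none (0 points).
  x = 9: rhs = 14, matching y values: none (0 points).
  x = 10: rhs = 8, matching y values: 10, 13 (2 points).
  x = 11: rhs = 16, matching y values: 4, 19 (2 points).
  x = 12: rhs = 21, matching y values: none (0 points).
  x = 13: rhs = 6, matching y values: 11, 12 (2 points).
  x = 14: rhs = 0, matching y values: 0 (1 points).
  x = 15: rhs = 9, matching y values: 3, 20 (2 points).
  x = 16: rhs = 16, matching y values: 4, 19 (2 points).
  x = 17: rhs = 4, matching y values: 2, 21 (2 points).
  x = 18: rhs = 2, matching y values: 5, 18 (2 points).
  x = 19: rhs = 16, matching y values: 4, 19 (2 points).
  x = 20: rhs = 6, matching y values: 11, 12 (2 points).
  x = 21: rhs = 1, matching y values: 1, 22 (2 points).
  x = 22: rhs = 7, matching y values: none (0 points).
Total affine count: 27.
Full point count |E(F_23)| = 27 + 1 = 28.
Hasse bound: |28 − (23+1)| = |4| = 4 ≤ 2√23 ≈ 9.5917 ✓.


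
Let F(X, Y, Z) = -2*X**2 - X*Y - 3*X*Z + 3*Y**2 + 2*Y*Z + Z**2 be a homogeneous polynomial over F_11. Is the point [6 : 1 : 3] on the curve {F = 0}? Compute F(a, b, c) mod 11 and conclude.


F(6,1,3) ≡ 7 (mod 11); P is NOT on the curve.

Evaluate F(6, 1, 3) term-by-term (mod 11).
  -2*X**2 ↦ -2·36·1·1 = -72
  -X*Y ↦ -1·6·1·1 = -6
  -3*X*Z ↦ -3·6·1·3 = -54
  3*Y**2 ↦ 3·1·1·1 = 3
  2*Y*Z ↦ 2·1·1·3 = 6
  Z**2 ↦ 1·1·1·9 = 9
Sum: F(6, 1, 3) = (-72) + (-6) + (-54) + (3) + (6) + (9) = -114.
Reducing mod 11: -114 ≡ 7 (mod 11).
Since F(a, b, c) ≡ 7 ≠ 0 (mod 11), P does NOT lie on the curve.


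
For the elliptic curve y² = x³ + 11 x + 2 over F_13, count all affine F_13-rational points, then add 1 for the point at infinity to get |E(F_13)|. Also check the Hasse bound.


Affine points = {(1, 1), (1, 12), (3, 6), (3, 7), (5, 0), (8, 2), (8, 11), (12, 4), (12, 9)}; affine count = 9; |E(F_13)| = 10.

Discriminant check: Δ ∝ 4a³ + 27b² = 4·11³ + 27·2² = 4·1331 + 27·4 ≡ 11 (mod 13). Nonzero ⇒ E is nonsingular.
For each x ∈ F_13, compute rhs = x³ + 11·x + 2 mod 13, then count y ∈ F_13 with y² ≡ rhs.
  x = 0: rhs = 2, matching y values: none (0 points).
  x = 1: rhs = 1, matching y values: 1, 12 (2 points).
  x = 2: rhs = 6, matching y values: none (0 points).
  x = 3: rhs = 10, matching y values: 6, 7 (2 points).
  x = 4: rhs = 6, matching y values: none (0 points).
  x = 5: rhs = 0, matching y values: 0 (1 points).
  x = 6: rhs = 11, matching y values: none (0 points).
  x = 7: rhs = 6, matching y values: none (0 points).
  x = 8: rhs = 4, matching y values: 2, 11 (2 points).
  x = 9: rhs = 11, matching y values: none (0 points).
  x = 10: rhs = 7, matching y values: none (0 points).
  x = 11: rhs = 11, matching y values: none (0 points).
  x = 12: rhs = 3, matching y values: 4, 9 (2 points).
Total affine count: 9.
Full point count |E(F_13)| = 9 + 1 = 10.
Hasse bound: |10 − (13+1)| = |-4| = 4 ≤ 2√13 ≈ 7.2111 ✓.


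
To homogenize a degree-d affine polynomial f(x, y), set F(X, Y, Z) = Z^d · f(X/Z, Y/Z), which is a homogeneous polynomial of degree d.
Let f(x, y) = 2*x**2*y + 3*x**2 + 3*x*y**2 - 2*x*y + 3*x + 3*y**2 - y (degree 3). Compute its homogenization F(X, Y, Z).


F(X, Y, Z) = 2*X**2*Y + 3*X**2*Z + 3*X*Y**2 - 2*X*Y*Z + 3*X*Z**2 + 3*Y**2*Z - Y*Z**2

deg(f) = 3.
Substitute x = X/Z, y = Y/Z into f, then multiply by Z^3.
  monomial 2·x^2·y^1 ↦ 2·X^2·Y^1·Z^0.
  monomial 3·x^2·y^0 ↦ 3·X^2·Y^0·Z^1.
  monomial 3·x^1·y^2 ↦ 3·X^1·Y^2·Z^0.
  monomial -2·x^1·y^1 ↦ -2·X^1·Y^1·Z^1.
  monomial 3·x^1·y^0 ↦ 3·X^1·Y^0·Z^2.
  monomial 3·x^0·y^2 ↦ 3·X^0·Y^2·Z^1.
  monomial -1·x^0·y^1 ↦ -1·X^0·Y^1·Z^2.
Collecting: F(X, Y, Z) = 2*X**2*Y + 3*X**2*Z + 3*X*Y**2 - 2*X*Y*Z + 3*X*Z**2 + 3*Y**2*Z - Y*Z**2.


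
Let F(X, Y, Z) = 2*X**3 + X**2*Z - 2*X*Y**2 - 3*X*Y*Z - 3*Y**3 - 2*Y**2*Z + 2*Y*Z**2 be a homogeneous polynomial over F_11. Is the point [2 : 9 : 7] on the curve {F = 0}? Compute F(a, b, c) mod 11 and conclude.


F(2,9,7) ≡ 5 (mod 11); P is NOT on the curve.

Evaluate F(2, 9, 7) term-by-term (mod 11).
  2*X**3 ↦ 2·8·1·1 = 16
  X**2*Z ↦ 1·4·1·7 = 28
  -2*X*Y**2 ↦ -2·2·81·1 = -324
  -3*X*Y*Z ↦ -3·2·9·7 = -378
  -3*Y**3 ↦ -3·1·729·1 = -2187
  -2*Y**2*Z ↦ -2·1·81·7 = -1134
  2*Y*Z**2 ↦ 2·1·9·49 = 882
Sum: F(2, 9, 7) = (16) + (28) + (-324) + (-378) + (-2187) + (-1134) + (882) = -3097.
Reducing mod 11: -3097 ≡ 5 (mod 11).
Since F(a, b, c) ≡ 5 ≠ 0 (mod 11), P does NOT lie on the curve.


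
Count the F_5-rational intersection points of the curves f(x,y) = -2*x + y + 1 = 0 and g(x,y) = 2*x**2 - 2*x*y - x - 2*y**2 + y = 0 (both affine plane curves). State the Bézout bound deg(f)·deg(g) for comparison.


Common zeros: {(3, 0)}; count = 1; Bézout bound = 2.

deg(f) = 1, deg(g) = 2, so Bézout bound = 2.
Scan x ∈ F_5. For each x, list the y ∈ F_5 with f(x, y) ≡ 0 and those with g(x, y) ≡ 0 (mod 5); the common zeros in that column are the intersection.
  x = 0: f ≡ 0 at y ∈ {4}; g ≡ 0 at y ∈ {0, 3}; common: ∅.
  x = 1: f ≡ 0 at y ∈ {1}; g ≡ 0 at y ∈ {3, 4}; common: ∅.
  x = 2: f ≡ 0 at y ∈ {3}; g ≡ 0 at y ∈ ∅; common: ∅.
  x = 3: f ≡ 0 at y ∈ {0}; g ≡ 0 at y ∈ {0}; common: {0}.
  x = 4: f ≡ 0 at y ∈ {2}; g ≡ 0 at y ∈ ∅; common: ∅.
Collecting: common zeros = {(3, 0)}, so the count is 1.
Comparison with the Bézout bound: 1 ≤ 2 = deg(f)·deg(g), as expected for curves with no common component (the affine F_5-count falls short of the bound because intersections may lie at infinity, over extension fields, or carry multiplicity).


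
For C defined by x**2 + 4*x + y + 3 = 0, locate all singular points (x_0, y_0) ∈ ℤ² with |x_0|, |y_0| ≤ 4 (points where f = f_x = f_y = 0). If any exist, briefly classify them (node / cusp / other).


No singular points in the scanned grid; C is smooth there.

Compute partial derivatives:
  f_x = 2*x + 4.
  f_y = 1.
f_y = 1 is a nonzero constant, so f_y never vanishes: no point (x, y) can satisfy f = f_x = f_y = 0. In particular no (x, y) ∈ {−4, ..., 4}² is singular; the curve is smooth.


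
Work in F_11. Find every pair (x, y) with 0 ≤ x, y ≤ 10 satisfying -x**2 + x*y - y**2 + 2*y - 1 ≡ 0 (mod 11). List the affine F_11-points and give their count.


Affine F_11-points: {(0, 1), (1, 1), (1, 2), (4, 8), (4, 9), (5, 9), (6, 3), (6, 5), (8, 3), (8, 7), (10, 5), (10, 7)}; count = 12.

For each of the 121 pairs (x, y) ∈ F_11², evaluate f(x, y) mod 11. Record the zeros.
  x = 0: [0↦10, 1↦0, 2↦10, 3↦7, 4↦2, 5↦6, 6↦8, 7↦8, 8↦6, 9↦2, 10↦7]  zeros at y ∈ {1}
  x = 1: [0↦9, 1↦0, 2↦0, 3↦9, 4↦5, 5↦10, 6↦2, 7↦3, 8↦2, 9↦10, 10↦5]  zeros at y ∈ {1, 2}
  x = 2: [0↦6, 1↦9, 2↦10, 3↦9, 4↦6, 5↦1, 6↦5, 7↦7, 8↦7, 9↦5, 10↦1]  zeros at y ∈ ∅
  x = 3: [0↦1, 1↦5, 2↦7, 3↦7, 4↦5, 5↦1, 6↦6, 7↦9, 8↦10, 9↦9, 10↦6]  zeros at y ∈ ∅
  x = 4: [0↦5, 1↦10, 2↦2, 3↦3, 4↦2, 5↦10, 6↦5, 7↦9, 8↦0, 9↦0, 10↦9]  zeros at y ∈ {8, 9}
  x = 5: [0↦7, 1↦2, 2↦6, 3↦8, 4↦8, 5↦6, 6↦2, 7↦7, 8↦10, 9↦0, 10↦10]  zeros at y ∈ {9}
  x = 6: [0↦7, 1↦3, 2↦8, 3↦0, 4↦1, 5↦0, 6↦8, 7↦3, 8↦7, 9↦9, 10↦9]  zeros at y ∈ {3, 5}
  x = 7: [0↦5, 1↦2, 2↦8, 3↦1, 4↦3, 5↦3, 6↦1, 7↦8, 8↦2, 9↦5, 10↦6]  zeros at y ∈ ∅
  x = 8: [0↦1, 1↦10, 2↦6, 3↦0, 4↦3, 5↦4, 6↦3, 7↦0, 8↦6, 9↦10, 10↦1]  zeros at y ∈ {3, 7}
  x = 9: [0↦6, 1↦5, 2↦2, 3↦8, 4↦1, 5↦3, 6↦3, 7↦1, 8↦8, 9↦2, 10↦5]  zeros at y ∈ ∅
  x = 10: [0↦9, 1↦9, 2↦7, 3↦3, 4↦8, 5↦0, 6↦1, 7↦0, 8↦8, 9↦3, 10↦7]  zeros at y ∈ {5, 7}
Collecting zeros: affine points = {(0, 1), (1, 1), (1, 2), (4, 8), (4, 9), (5, 9), (6, 3), (6, 5), (8, 3), (8, 7), (10, 5), (10, 7)}.
Total count |C(F_11)_aff| = 12.


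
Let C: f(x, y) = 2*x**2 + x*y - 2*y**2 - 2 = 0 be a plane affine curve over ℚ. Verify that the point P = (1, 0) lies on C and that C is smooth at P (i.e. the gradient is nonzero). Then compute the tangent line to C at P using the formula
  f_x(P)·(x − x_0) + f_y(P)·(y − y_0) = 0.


Tangent line at P: 4*x + y - 4 = 0.

Step 1: f(1, 0) = 0, so P lies on C.
Step 2: partial derivatives
  f_x(x, y) = 4*x + y, f_y(x, y) = x - 4*y.
  f_x(P) = 4, f_y(P) = 1 (gradient nonzero, so P is smooth).
Step 3: tangent line at P: 4·(x − 1) + 1·(y − 0) = 0.
Expanding: 4*x + y - 4 = 0.


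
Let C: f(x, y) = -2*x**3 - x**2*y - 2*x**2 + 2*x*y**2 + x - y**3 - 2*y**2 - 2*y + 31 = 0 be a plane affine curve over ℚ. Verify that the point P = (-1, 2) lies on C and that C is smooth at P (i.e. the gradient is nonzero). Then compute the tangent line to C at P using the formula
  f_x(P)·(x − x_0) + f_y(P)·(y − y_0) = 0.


Tangent line at P: 11*x - 31*y + 73 = 0.

Step 1: f(-1, 2) = 0, so P lies on C.
Step 2: partial derivatives
  f_x(x, y) = -6*x**2 - 2*x*y - 4*x + 2*y**2 + 1, f_y(x, y) = -x**2 + 4*x*y - 3*y**2 - 4*y - 2.
  f_x(P) = 11, f_y(P) = -31 (gradient nonzero, so P is smooth).
Step 3: tangent line at P: 11·(x − -1) + -31·(y − 2) = 0.
Expanding: 11*x - 31*y + 73 = 0.


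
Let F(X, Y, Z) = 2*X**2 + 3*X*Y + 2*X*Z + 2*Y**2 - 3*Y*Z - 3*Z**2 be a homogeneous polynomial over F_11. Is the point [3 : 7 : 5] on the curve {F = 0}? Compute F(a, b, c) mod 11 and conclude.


F(3,7,5) ≡ 7 (mod 11); P is NOT on the curve.

Evaluate F(3, 7, 5) term-by-term (mod 11).
  2*X**2 ↦ 2·9·1·1 = 18
  3*X*Y ↦ 3·3·7·1 = 63
  2*X*Z ↦ 2·3·1·5 = 30
  2*Y**2 ↦ 2·1·49·1 = 98
  -3*Y*Z ↦ -3·1·7·5 = -105
  -3*Z**2 ↦ -3·1·1·25 = -75
Sum: F(3, 7, 5) = (18) + (63) + (30) + (98) + (-105) + (-75) = 29.
Reducing mod 11: 29 ≡ 7 (mod 11).
Since F(a, b, c) ≡ 7 ≠ 0 (mod 11), P does NOT lie on the curve.


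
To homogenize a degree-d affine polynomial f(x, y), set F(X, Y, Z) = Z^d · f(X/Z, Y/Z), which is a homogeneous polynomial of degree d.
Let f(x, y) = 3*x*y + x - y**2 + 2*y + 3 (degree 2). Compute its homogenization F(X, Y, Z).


F(X, Y, Z) = 3*X*Y + X*Z - Y**2 + 2*Y*Z + 3*Z**2

deg(f) = 2.
Substitute x = X/Z, y = Y/Z into f, then multiply by Z^2.
  monomial 3·x^1·y^1 ↦ 3·X^1·Y^1·Z^0.
  monomial 1·x^1·y^0 ↦ 1·X^1·Y^0·Z^1.
  monomial -1·x^0·y^2 ↦ -1·X^0·Y^2·Z^0.
  monomial 2·x^0·y^1 ↦ 2·X^0·Y^1·Z^1.
  monomial 3·x^0·y^0 ↦ 3·X^0·Y^0·Z^2.
Collecting: F(X, Y, Z) = 3*X*Y + X*Z - Y**2 + 2*Y*Z + 3*Z**2.


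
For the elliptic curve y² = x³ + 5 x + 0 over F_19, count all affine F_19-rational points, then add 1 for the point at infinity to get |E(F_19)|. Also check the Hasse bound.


Affine points = {(0, 0), (1, 5), (1, 14), (3, 2), (3, 17), (5, 6), (5, 13), (7, 6), (7, 13), (8, 1), (8, 18), (10, 9), (10, 10), (13, 1), (13, 18), (15, 7), (15, 12), (17, 1), (17, 18)}; affine count = 19; |E(F_19)| = 20.

Discriminant check: Δ ∝ 4a³ + 27b² = 4·5³ + 27·0² = 4·125 + 27·0 ≡ 6 (mod 19). Nonzero ⇒ E is nonsingular.
For each x ∈ F_19, compute rhs = x³ + 5·x + 0 mod 19, then count y ∈ F_19 with y² ≡ rhs.
  x = 0: rhs = 0, matching y values: 0 (1 points).
  x = 1: rhs = 6, matching y values: 5, 14 (2 points).
  x = 2: rhs = 18, matching y values: none (0 points).
  x = 3: rhs = 4, matching y values: 2, 17 (2 points).
  x = 4: rhs = 8, matching y values: none (0 points).
  x = 5: rhs = 17, matching y values: 6, 13 (2 points).
  x = 6: rhs = 18, matching y values: none (0 points).
  x = 7: rhs = 17, matching y values: 6, 13 (2 points).
  x = 8: rhs = 1, matching y values: 1, 18 (2 points).
  x = 9: rhs = 14, matching y values: none (0 points).
  x = 10: rhs = 5, matching y values: 9, 10 (2 points).
  x = 11: rhs = 18, matching y values: none (0 points).
  x = 12: rhs = 2, matching y values: none (0 points).
  x = 13: rhs = 1, matching y values: 1, 18 (2 points).
  x = 14: rhs = 2, matching y values: none (0 points).
  x = 15: rhs = 11, matching y values: 7, 12 (2 points).
  x = 16: rhs = 15, matching y values: none (0 points).
  x = 17: rhs = 1, matching y values: 1, 18 (2 points).
  x = 18: rhs = 13, matching y values: none (0 points).
Total affine count: 19.
Full point count |E(F_19)| = 19 + 1 = 20.
Hasse bound: |20 − (19+1)| = |0| = 0 ≤ 2√19 ≈ 8.7178 ✓.


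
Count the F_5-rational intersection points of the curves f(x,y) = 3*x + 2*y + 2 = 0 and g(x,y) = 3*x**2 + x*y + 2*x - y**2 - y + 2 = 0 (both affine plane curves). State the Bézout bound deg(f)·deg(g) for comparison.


Common zeros: {(3, 2)}; count = 1; Bézout bound = 2.

deg(f) = 1, deg(g) = 2, so Bézout bound = 2.
Scan x ∈ F_5. For each x, list the y ∈ F_5 with f(x, y) ≡ 0 and those with g(x, y) ≡ 0 (mod 5); the common zeros in that column are the intersection.
  x = 0: f ≡ 0 at y ∈ {4}; g ≡ 0 at y ∈ {1, 3}; common: ∅.
  x = 1: f ≡ 0 at y ∈ {0}; g ≡ 0 at y ∈ ∅; common: ∅.
  x = 2: f ≡ 0 at y ∈ {1}; g ≡ 0 at y ∈ ∅; common: ∅.
  x = 3: f ≡ 0 at y ∈ {2}; g ≡ 0 at y ∈ {0, 2}; common: {2}.
  x = 4: f ≡ 0 at y ∈ {3}; g ≡ 0 at y ∈ {1, 2}; common: ∅.
Collecting: common zeros = {(3, 2)}, so the count is 1.
Comparison with the Bézout bound: 1 ≤ 2 = deg(f)·deg(g), as expected for curves with no common component (the affine F_5-count falls short of the bound because intersections may lie at infinity, over extension fields, or carry multiplicity).


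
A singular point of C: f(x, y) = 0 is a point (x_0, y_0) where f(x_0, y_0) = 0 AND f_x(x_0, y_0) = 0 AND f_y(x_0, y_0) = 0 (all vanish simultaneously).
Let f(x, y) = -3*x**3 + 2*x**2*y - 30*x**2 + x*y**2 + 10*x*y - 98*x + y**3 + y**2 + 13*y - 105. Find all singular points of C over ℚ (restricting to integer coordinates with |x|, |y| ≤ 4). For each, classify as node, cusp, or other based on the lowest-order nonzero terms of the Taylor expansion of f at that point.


Singular points: {(-3, 1)}; classification: node.

Compute partial derivatives:
  f_x = -9*x**2 + 4*x*y - 60*x + y**2 + 10*y - 98.
  f_y = 2*x**2 + 2*x*y + 10*x + 3*y**2 + 2*y + 13.
Scan x_0 ∈ {−4, ..., 4}. For each x_0, f_y(x_0, y) is a polynomial in y; find its integer roots y ∈ {−4, ..., 4}, then test f_x and f at those candidates.
  x = -4: f_y(-4, y) = 3*y**2 - 6*y + 5; no integer root y with |y| ≤ 4.
  x = -3: f_y(-3, y) = 3*y**2 - 4*y + 1; vanishes at y ∈ {1}. (-3, 1): f_x = 0, f = 0 — SINGULAR.
  x = -2: f_y(-2, y) = 3*y**2 - 2*y + 1; no integer root y with |y| ≤ 4.
  x = -1: f_y(-1, y) = 3*y**2 + 5; no integer root y with |y| ≤ 4.
  x = 0: f_y(0, y) = 3*y**2 + 2*y + 13; no integer root y with |y| ≤ 4.
  x = 1: f_y(1, y) = 3*y**2 + 4*y + 25; no integer root y with |y| ≤ 4.
  x = 2: f_y(2, y) = 3*y**2 + 6*y + 41; no integer root y with |y| ≤ 4.
  x = 3: f_y(3, y) = 3*y**2 + 8*y + 61; no integer root y with |y| ≤ 4.
  x = 4: f_y(4, y) = 3*y**2 + 10*y + 85; no integer root y with |y| ≤ 4.
Only singular point on the grid: (-3, 1).
Classify: substitute x = -3 + u, y = 1 + v and expand: f = -3*u**3 + 2*u**2*v - u**2 + u*v**2 + v**3 + v**2.
No constant or linear terms (consistent with a singular point). Quadratic part: -u**2 + v**2. Cubic part: -3*u**3 + 2*u**2*v + u*v**2 + v**3.
The quadratic part v**2 - u**2 = (v − u)(v + u) splits into two distinct linear factors, so there are two distinct tangent lines y − 1 = ±(x − -3) — this is a node (ordinary double point).
Classification: node.


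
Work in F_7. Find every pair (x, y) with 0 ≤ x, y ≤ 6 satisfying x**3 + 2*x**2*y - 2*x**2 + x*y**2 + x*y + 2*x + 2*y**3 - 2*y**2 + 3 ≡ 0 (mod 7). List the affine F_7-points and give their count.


Affine F_7-points: {(0, 5), (2, 0), (2, 3), (2, 4), (3, 1), (4, 6), (6, 3)}; count = 7.

For each of the 49 pairs (x, y) ∈ F_7², evaluate f(x, y) mod 7. Record the zeros.
  x = 0: [0↦3, 1↦3, 2↦4, 3↦4, 4↦1, 5↦0, 6↦6]  zeros at y ∈ {5}
  x = 1: [0↦4, 1↦1, 2↦1, 3↦2, 4↦2, 5↦6, 6↦5]  zeros at y ∈ ∅
  x = 2: [0↦0, 1↦5, 2↦1, 3↦0, 4↦0, 5↦6, 6↦2]  zeros at y ∈ {0, 3, 4}
  x = 3: [0↦4, 1↦0, 2↦3, 3↦4, 4↦1, 5↦6, 6↦3]  zeros at y ∈ {1}
  x = 4: [0↦1, 1↦6, 2↦6, 3↦6, 4↦4, 5↦5, 6↦0]  zeros at y ∈ {6}
  x = 5: [0↦4, 1↦1, 2↦2, 3↦5, 4↦1, 5↦2, 6↦6]  zeros at y ∈ ∅
  x = 6: [0↦5, 1↦5, 2↦4, 3↦0, 4↦5, 5↦3, 6↦6]  zeros at y ∈ {3}
Collecting zeros: affine points = {(0, 5), (2, 0), (2, 3), (2, 4), (3, 1), (4, 6), (6, 3)}.
Total count |C(F_7)_aff| = 7.


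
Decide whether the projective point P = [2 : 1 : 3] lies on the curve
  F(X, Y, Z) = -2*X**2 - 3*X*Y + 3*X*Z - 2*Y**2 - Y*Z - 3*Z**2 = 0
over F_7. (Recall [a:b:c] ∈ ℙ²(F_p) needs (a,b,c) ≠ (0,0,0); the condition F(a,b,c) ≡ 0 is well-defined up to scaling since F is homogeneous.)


F(2,1,3) ≡ 0 (mod 7); P is on the curve.

Evaluate F(2, 1, 3) term-by-term (mod 7).
  -2*X**2 ↦ -2·4·1·1 = -8
  -3*X*Y ↦ -3·2·1·1 = -6
  3*X*Z ↦ 3·2·1·3 = 18
  -2*Y**2 ↦ -2·1·1·1 = -2
  -Y*Z ↦ -1·1·1·3 = -3
  -3*Z**2 ↦ -3·1·1·9 = -27
Sum: F(2, 1, 3) = (-8) + (-6) + (18) + (-2) + (-3) + (-27) = -28.
Reducing mod 7: -28 ≡ 0 (mod 7).
Since F(a, b, c) ≡ 0 (mod 7), P lies on the curve.


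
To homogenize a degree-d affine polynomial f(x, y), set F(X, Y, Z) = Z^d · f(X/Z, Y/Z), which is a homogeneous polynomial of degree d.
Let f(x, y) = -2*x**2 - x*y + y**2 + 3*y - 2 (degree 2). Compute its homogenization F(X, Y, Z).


F(X, Y, Z) = -2*X**2 - X*Y + Y**2 + 3*Y*Z - 2*Z**2

deg(f) = 2.
Substitute x = X/Z, y = Y/Z into f, then multiply by Z^2.
  monomial -2·x^2·y^0 ↦ -2·X^2·Y^0·Z^0.
  monomial -1·x^1·y^1 ↦ -1·X^1·Y^1·Z^0.
  monomial 1·x^0·y^2 ↦ 1·X^0·Y^2·Z^0.
  monomial 3·x^0·y^1 ↦ 3·X^0·Y^1·Z^1.
  monomial -2·x^0·y^0 ↦ -2·X^0·Y^0·Z^2.
Collecting: F(X, Y, Z) = -2*X**2 - X*Y + Y**2 + 3*Y*Z - 2*Z**2.


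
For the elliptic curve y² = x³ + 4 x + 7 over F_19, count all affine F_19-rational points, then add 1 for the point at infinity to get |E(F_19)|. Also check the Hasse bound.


Affine points = {(0, 8), (0, 11), (2, 2), (2, 17), (4, 7), (4, 12), (5, 0), (6, 0), (7, 6), (7, 13), (8, 0), (12, 4), (12, 15), (16, 5), (16, 14)}; affine count = 15; |E(F_19)| = 16.

Discriminant check: Δ ∝ 4a³ + 27b² = 4·4³ + 27·7² = 4·64 + 27·49 ≡ 2 (mod 19). Nonzero ⇒ E is nonsingular.
For each x ∈ F_19, compute rhs = x³ + 4·x + 7 mod 19, then count y ∈ F_19 with y² ≡ rhs.
  x = 0: rhs = 7, matching y values: 8, 11 (2 points).
  x = 1: rhs = 12, matching y values: none (0 points).
  x = 2: rhs = 4, matching y values: 2, 17 (2 points).
  x = 3: rhs = 8, matching y values: none (0 points).
  x = 4: rhs = 11, matching y values: 7, 12 (2 points).
  x = 5: rhs = 0, matching y values: 0 (1 points).
  x = 6: rhs = 0, matching y values: 0 (1 points).
  x = 7: rhs = 17, matching y values: 6, 13 (2 points).
  x = 8: rhs = 0, matching y values: 0 (1 points).
  x = 9: rhs = 12, matching y values: none (0 points).
  x = 10: rhs = 2, matching y values: none (0 points).
  x = 11: rhs = 14, matching y values: none (0 points).
  x = 12: rhs = 16, matching y values: 4, 15 (2 points).
  x = 13: rhs = 14, matching y values: none (0 points).
  x = 14: rhs = 14, matching y values: none (0 points).
  x = 15: rhs = 3, matching y values: none (0 points).
  x = 16: rhs = 6, matching y values: 5, 14 (2 points).
  x = 17: rhs = 10, matching y values: none (0 points).
  x = 18: rhs = 2, matching y values: none (0 points).
Total affine count: 15.
Full point count |E(F_19)| = 15 + 1 = 16.
Hasse bound: |16 − (19+1)| = |-4| = 4 ≤ 2√19 ≈ 8.7178 ✓.


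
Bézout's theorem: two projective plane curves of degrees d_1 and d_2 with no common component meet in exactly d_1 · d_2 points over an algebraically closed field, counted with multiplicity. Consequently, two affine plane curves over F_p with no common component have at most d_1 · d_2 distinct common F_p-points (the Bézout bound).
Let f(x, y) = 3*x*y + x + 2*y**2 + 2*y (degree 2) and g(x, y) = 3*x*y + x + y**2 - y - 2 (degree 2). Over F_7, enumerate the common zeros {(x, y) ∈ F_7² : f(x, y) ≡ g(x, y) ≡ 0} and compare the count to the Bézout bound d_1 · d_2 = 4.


Common zeros: {(0, 6), (5, 5)}; count = 2; Bézout bound = 4.

deg(f) = 2, deg(g) = 2, so Bézout bound = 4.
Scan x ∈ F_7. For each x, list the y ∈ F_7 with f(x, y) ≡ 0 and those with g(x, y) ≡ 0 (mod 7); the common zeros in that column are the intersection.
  x = 0: f ≡ 0 at y ∈ {0, 6}; g ≡ 0 at y ∈ {2, 6}; common: {6}.
  x = 1: f ≡ 0 at y ∈ ∅; g ≡ 0 at y ∈ {2, 3}; common: ∅.
  x = 2: f ≡ 0 at y ∈ ∅; g ≡ 0 at y ∈ {0, 2}; common: ∅.
  x = 3: f ≡ 0 at y ∈ ∅; g ≡ 0 at y ∈ {2, 4}; common: ∅.
  x = 4: f ≡ 0 at y ∈ ∅; g ≡ 0 at y ∈ {1, 2}; common: ∅.
  x = 5: f ≡ 0 at y ∈ {4, 5}; g ≡ 0 at y ∈ {2, 5}; common: {5}.
  x = 6: f ≡ 0 at y ∈ {1, 3}; g ≡ 0 at y ∈ {2}; common: ∅.
Collecting: common zeros = {(0, 6), (5, 5)}, so the count is 2.
Comparison with the Bézout bound: 2 ≤ 4 = deg(f)·deg(g), as expected for curves with no common component (the affine F_7-count falls short of the bound because intersections may lie at infinity, over extension fields, or carry multiplicity).


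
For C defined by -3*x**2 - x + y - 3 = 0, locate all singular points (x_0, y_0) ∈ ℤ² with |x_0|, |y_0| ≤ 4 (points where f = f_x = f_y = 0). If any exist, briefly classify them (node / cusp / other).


No singular points in the scanned grid; C is smooth there.

Compute partial derivatives:
  f_x = -6*x - 1.
  f_y = 1.
f_y = 1 is a nonzero constant, so f_y never vanishes: no point (x, y) can satisfy f = f_x = f_y = 0. In particular no (x, y) ∈ {−4, ..., 4}² is singular; the curve is smooth.


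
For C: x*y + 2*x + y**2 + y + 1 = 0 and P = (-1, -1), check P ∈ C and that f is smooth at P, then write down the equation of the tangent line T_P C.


Tangent line at P: x - 2*y - 1 = 0.

Step 1: f(-1, -1) = 0, so P lies on C.
Step 2: partial derivatives
  f_x(x, y) = y + 2, f_y(x, y) = x + 2*y + 1.
  f_x(P) = 1, f_y(P) = -2 (gradient nonzero, so P is smooth).
Step 3: tangent line at P: 1·(x − -1) + -2·(y − -1) = 0.
Expanding: x - 2*y - 1 = 0.


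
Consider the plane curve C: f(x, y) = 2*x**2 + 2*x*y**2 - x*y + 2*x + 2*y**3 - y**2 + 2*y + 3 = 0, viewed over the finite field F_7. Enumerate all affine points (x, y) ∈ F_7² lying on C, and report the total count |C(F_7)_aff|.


Affine F_7-points: {(0, 5), (1, 0), (1, 5), (3, 4), (4, 3), (5, 0), (5, 3)}; count = 7.

For each of the 49 pairs (x, y) ∈ F_7², evaluate f(x, y) mod 7. Record the zeros.
  x = 0: [0↦3, 1↦6, 2↦5, 3↦5, 4↦4, 5↦0, 6↦5]  zeros at y ∈ {5}
  x = 1: [0↦0, 1↦4, 2↦1, 3↦3, 4↦1, 5↦0, 6↦5]  zeros at y ∈ {0, 5}
  x = 2: [0↦1, 1↦6, 2↦1, 3↦5, 4↦2, 5↦4, 6↦2]  zeros at y ∈ ∅
  x = 3: [0↦6, 1↦5, 2↦5, 3↦4, 4↦0, 5↦5, 6↦3]  zeros at y ∈ {4}
  x = 4: [0↦1, 1↦1, 2↦6, 3↦0, 4↦2, 5↦3, 6↦1]  zeros at y ∈ {3}
  x = 5: [0↦0, 1↦1, 2↦4, 3↦0, 4↦1, 5↦5, 6↦3]  zeros at y ∈ {0, 3}
  x = 6: [0↦3, 1↦5, 2↦6, 3↦4, 4↦4, 5↦4, 6↦2]  zeros at y ∈ ∅
Collecting zeros: affine points = {(0, 5), (1, 0), (1, 5), (3, 4), (4, 3), (5, 0), (5, 3)}.
Total count |C(F_7)_aff| = 7.


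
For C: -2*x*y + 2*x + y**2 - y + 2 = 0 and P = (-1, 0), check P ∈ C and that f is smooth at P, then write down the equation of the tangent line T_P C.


Tangent line at P: 2*x + y + 2 = 0.

Step 1: f(-1, 0) = 0, so P lies on C.
Step 2: partial derivatives
  f_x(x, y) = 2 - 2*y, f_y(x, y) = -2*x + 2*y - 1.
  f_x(P) = 2, f_y(P) = 1 (gradient nonzero, so P is smooth).
Step 3: tangent line at P: 2·(x − -1) + 1·(y − 0) = 0.
Expanding: 2*x + y + 2 = 0.


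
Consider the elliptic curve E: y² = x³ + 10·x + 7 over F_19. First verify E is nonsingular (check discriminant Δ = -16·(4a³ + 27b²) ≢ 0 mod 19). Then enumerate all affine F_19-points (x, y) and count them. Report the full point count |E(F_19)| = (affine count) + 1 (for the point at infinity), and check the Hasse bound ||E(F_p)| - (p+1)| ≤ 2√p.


Affine points = {(0, 8), (0, 11), (2, 4), (2, 15), (3, 8), (3, 11), (4, 4), (4, 15), (5, 7), (5, 12), (6, 6), (6, 13), (9, 3), (9, 16), (10, 9), (10, 10), (11, 2), (11, 17), (13, 4), (13, 15), (15, 6), (15, 13), (16, 8), (16, 11), (17, 6), (17, 13)}; affine count = 26; |E(F_19)| = 27.

Discriminant check: Δ ∝ 4a³ + 27b² = 4·10³ + 27·7² = 4·1000 + 27·49 ≡ 3 (mod 19). Nonzero ⇒ E is nonsingular.
For each x ∈ F_19, compute rhs = x³ + 10·x + 7 mod 19, then count y ∈ F_19 with y² ≡ rhs.
  x = 0: rhs = 7, matching y values: 8, 11 (2 points).
  x = 1: rhs = 18, matching y values: none (0 points).
  x = 2: rhs = 16, matching y values: 4, 15 (2 points).
  x = 3: rhs = 7, matching y values: 8, 11 (2 points).
  x = 4: rhs = 16, matching y values: 4, 15 (2 points).
  x = 5: rhs = 11, matching y values: 7, 12 (2 points).
  x = 6: rhs = 17, matching y values: 6, 13 (2 points).
  x = 7: rhs = 2, matching y values: none (0 points).
  x = 8: rhs = 10, matching y values: none (0 points).
  x = 9: rhs = 9, matching y values: 3, 16 (2 points).
  x = 10: rhs = 5, matching y values: 9, 10 (2 points).
  x = 11: rhs = 4, matching y values: 2, 17 (2 points).
  x = 12: rhs = 12, matching y values: none (0 points).
  x = 13: rhs = 16, matching y values: 4, 15 (2 points).
  x = 14: rhs = 3, matching y values: none (0 points).
  x = 15: rhs = 17, matching y values: 6, 13 (2 points).
  x = 16: rhs = 7, matching y values: 8, 11 (2 points).
  x = 17: rhs = 17, matching y values: 6, 13 (2 points).
  x = 18: rhs = 15, matching y values: none (0 points).
Total affine count: 26.
Full point count |E(F_19)| = 26 + 1 = 27.
Hasse bound: |27 − (19+1)| = |7| = 7 ≤ 2√19 ≈ 8.7178 ✓.


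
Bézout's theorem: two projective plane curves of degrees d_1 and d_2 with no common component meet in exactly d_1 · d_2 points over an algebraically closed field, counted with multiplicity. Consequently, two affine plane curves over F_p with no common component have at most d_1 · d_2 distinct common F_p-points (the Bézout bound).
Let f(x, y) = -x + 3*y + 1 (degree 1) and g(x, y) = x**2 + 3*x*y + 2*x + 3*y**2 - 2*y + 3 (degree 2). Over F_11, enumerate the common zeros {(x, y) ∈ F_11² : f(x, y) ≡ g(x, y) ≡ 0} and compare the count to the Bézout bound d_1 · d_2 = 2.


Common zeros: ∅; count = 0; Bézout bound = 2.

deg(f) = 1, deg(g) = 2, so Bézout bound = 2.
Scan x ∈ F_11. For each x, list the y ∈ F_11 with f(x, y) ≡ 0 and those with g(x, y) ≡ 0 (mod 11); the common zeros in that column are the intersection.
  x = 0: f ≡ 0 at y ∈ {7}; g ≡ 0 at y ∈ {2, 6}; common: ∅.
  x = 1: f ≡ 0 at y ∈ {0}; g ≡ 0 at y ∈ ∅; common: ∅.
  x = 2: f ≡ 0 at y ∈ {4}; g ≡ 0 at y ∈ {0, 6}; common: ∅.
  x = 3: f ≡ 0 at y ∈ {8}; g ≡ 0 at y ∈ {2, 3}; common: ∅.
  x = 4: f ≡ 0 at y ∈ {1}; g ≡ 0 at y ∈ ∅; common: ∅.
  x = 5: f ≡ 0 at y ∈ {5}; g ≡ 0 at y ∈ ∅; common: ∅.
  x = 6: f ≡ 0 at y ∈ {9}; g ≡ 0 at y ∈ ∅; common: ∅.
  x = 7: f ≡ 0 at y ∈ {2}; g ≡ 0 at y ∈ {0, 1}; common: ∅.
  x = 8: f ≡ 0 at y ∈ {6}; g ≡ 0 at y ∈ {3, 8}; common: ∅.
  x = 9: f ≡ 0 at y ∈ {10}; g ≡ 0 at y ∈ ∅; common: ∅.
  x = 10: f ≡ 0 at y ∈ {3}; g ≡ 0 at y ∈ {1, 8}; common: ∅.
Collecting: common zeros = ∅, so the count is 0.
Comparison with the Bézout bound: 0 ≤ 2 = deg(f)·deg(g), as expected for curves with no common component (the affine F_11-count falls short of the bound because intersections may lie at infinity, over extension fields, or carry multiplicity).


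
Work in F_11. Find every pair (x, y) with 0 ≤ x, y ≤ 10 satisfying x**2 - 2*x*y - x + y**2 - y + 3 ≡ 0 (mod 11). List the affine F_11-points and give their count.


Affine F_11-points: {(0, 6), (2, 6), (2, 10), (6, 0), (6, 2), (7, 7), (7, 8), (8, 7), (8, 10), (10, 2), (10, 8)}; count = 11.

For each of the 121 pairs (x, y) ∈ F_11², evaluate f(x, y) mod 11. Record the zeros.
  x = 0: [0↦3, 1↦3, 2↦5, 3↦9, 4↦4, 5↦1, 6↦0, 7↦1, 8↦4, 9↦9, 10↦5]  zeros at y ∈ {6}
  x = 1: [0↦3, 1↦1, 2↦1, 3↦3, 4↦7, 5↦2, 6↦10, 7↦9, 8↦10, 9↦2, 10↦7]  zeros at y ∈ ∅
  x = 2: [0↦5, 1↦1, 2↦10, 3↦10, 4↦1, 5↦5, 6↦0, 7↦8, 8↦7, 9↦8, 10↦0]  zeros at y ∈ {6, 10}
  x = 3: [0↦9, 1↦3, 2↦10, 3↦8, 4↦8, 5↦10, 6↦3, 7↦9, 8↦6, 9↦5, 10↦6]  zeros at y ∈ ∅
  x = 4: [0↦4, 1↦7, 2↦1, 3↦8, 4↦6, 5↦6, 6↦8, 7↦1, 8↦7, 9↦4, 10↦3]  zeros at y ∈ ∅
  x = 5: [0↦1, 1↦2, 2↦5, 3↦10, 4↦6, 5↦4, 6↦4, 7↦6, 8↦10, 9↦5, 10↦2]  zeros at y ∈ ∅
  x = 6: [0↦0, 1↦10, 2↦0, 3↦3, 4↦8, 5↦4, 6↦2, 7↦2, 8↦4, 9↦8, 10↦3]  zeros at y ∈ {0, 2}
  x = 7: [0↦1, 1↦9, 2↦8, 3↦9, 4↦1, 5↦6, 6↦2, 7↦0, 8↦0, 9↦2, 10↦6]  zeros at y ∈ {7, 8}
  x = 8: [0↦4, 1↦10, 2↦7, 3↦6, 4↦7, 5↦10, 6↦4, 7↦0, 8↦9, 9↦9, 10↦0]  zeros at y ∈ {7, 10}
  x = 9: [0↦9, 1↦2, 2↦8, 3↦5, 4↦4, 5↦5, 6↦8, 7↦2, 8↦9, 9↦7, 10↦7]  zeros at y ∈ ∅
  x = 10: [0↦5, 1↦7, 2↦0, 3↦6, 4↦3, 5↦2, 6↦3, 7↦6, 8↦0, 9↦7, 10↦5]  zeros at y ∈ {2, 8}
Collecting zeros: affine points = {(0, 6), (2, 6), (2, 10), (6, 0), (6, 2), (7, 7), (7, 8), (8, 7), (8, 10), (10, 2), (10, 8)}.
Total count |C(F_11)_aff| = 11.


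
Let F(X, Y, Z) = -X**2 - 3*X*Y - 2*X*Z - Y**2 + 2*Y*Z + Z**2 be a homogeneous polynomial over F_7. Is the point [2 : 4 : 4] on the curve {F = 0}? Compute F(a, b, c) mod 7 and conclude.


F(2,4,4) ≡ 2 (mod 7); P is NOT on the curve.

Evaluate F(2, 4, 4) term-by-term (mod 7).
  -X**2 ↦ -1·4·1·1 = -4
  -3*X*Y ↦ -3·2·4·1 = -24
  -2*X*Z ↦ -2·2·1·4 = -16
  -Y**2 ↦ -1·1·16·1 = -16
  2*Y*Z ↦ 2·1·4·4 = 32
  Z**2 ↦ 1·1·1·16 = 16
Sum: F(2, 4, 4) = (-4) + (-24) + (-16) + (-16) + (32) + (16) = -12.
Reducing mod 7: -12 ≡ 2 (mod 7).
Since F(a, b, c) ≡ 2 ≠ 0 (mod 7), P does NOT lie on the curve.


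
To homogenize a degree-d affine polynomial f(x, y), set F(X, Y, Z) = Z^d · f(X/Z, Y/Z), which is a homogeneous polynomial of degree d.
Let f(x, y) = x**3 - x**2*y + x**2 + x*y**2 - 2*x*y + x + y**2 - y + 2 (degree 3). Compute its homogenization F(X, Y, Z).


F(X, Y, Z) = X**3 - X**2*Y + X**2*Z + X*Y**2 - 2*X*Y*Z + X*Z**2 + Y**2*Z - Y*Z**2 + 2*Z**3

deg(f) = 3.
Substitute x = X/Z, y = Y/Z into f, then multiply by Z^3.
  monomial 1·x^3·y^0 ↦ 1·X^3·Y^0·Z^0.
  monomial -1·x^2·y^1 ↦ -1·X^2·Y^1·Z^0.
  monomial 1·x^2·y^0 ↦ 1·X^2·Y^0·Z^1.
  monomial 1·x^1·y^2 ↦ 1·X^1·Y^2·Z^0.
  monomial -2·x^1·y^1 ↦ -2·X^1·Y^1·Z^1.
  monomial 1·x^1·y^0 ↦ 1·X^1·Y^0·Z^2.
  monomial 1·x^0·y^2 ↦ 1·X^0·Y^2·Z^1.
  monomial -1·x^0·y^1 ↦ -1·X^0·Y^1·Z^2.
  monomial 2·x^0·y^0 ↦ 2·X^0·Y^0·Z^3.
Collecting: F(X, Y, Z) = X**3 - X**2*Y + X**2*Z + X*Y**2 - 2*X*Y*Z + X*Z**2 + Y**2*Z - Y*Z**2 + 2*Z**3.


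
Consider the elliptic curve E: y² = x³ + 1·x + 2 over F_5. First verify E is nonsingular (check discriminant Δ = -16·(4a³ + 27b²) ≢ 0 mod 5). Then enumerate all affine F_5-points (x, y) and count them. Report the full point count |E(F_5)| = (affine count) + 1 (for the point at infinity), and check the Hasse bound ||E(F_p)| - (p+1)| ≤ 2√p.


Affine points = {(1, 2), (1, 3), (4, 0)}; affine count = 3; |E(F_5)| = 4.

Discriminant check: Δ ∝ 4a³ + 27b² = 4·1³ + 27·2² = 4·1 + 27·4 ≡ 2 (mod 5). Nonzero ⇒ E is nonsingular.
For each x ∈ F_5, compute rhs = x³ + 1·x + 2 mod 5, then count y ∈ F_5 with y² ≡ rhs.
  x = 0: rhs = 2, matching y values: none (0 points).
  x = 1: rhs = 4, matching y values: 2, 3 (2 points).
  x = 2: rhs = 2, matching y values: none (0 points).
  x = 3: rhs = 2, matching y values: none (0 points).
  x = 4: rhs = 0, matching y values: 0 (1 points).
Total affine count: 3.
Full point count |E(F_5)| = 3 + 1 = 4.
Hasse bound: |4 − (5+1)| = |-2| = 2 ≤ 2√5 ≈ 4.4721 ✓.


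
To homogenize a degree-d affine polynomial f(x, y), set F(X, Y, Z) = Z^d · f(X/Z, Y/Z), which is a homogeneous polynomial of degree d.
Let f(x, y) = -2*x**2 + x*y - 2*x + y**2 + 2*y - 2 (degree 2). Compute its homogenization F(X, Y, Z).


F(X, Y, Z) = -2*X**2 + X*Y - 2*X*Z + Y**2 + 2*Y*Z - 2*Z**2

deg(f) = 2.
Substitute x = X/Z, y = Y/Z into f, then multiply by Z^2.
  monomial -2·x^2·y^0 ↦ -2·X^2·Y^0·Z^0.
  monomial 1·x^1·y^1 ↦ 1·X^1·Y^1·Z^0.
  monomial -2·x^1·y^0 ↦ -2·X^1·Y^0·Z^1.
  monomial 1·x^0·y^2 ↦ 1·X^0·Y^2·Z^0.
  monomial 2·x^0·y^1 ↦ 2·X^0·Y^1·Z^1.
  monomial -2·x^0·y^0 ↦ -2·X^0·Y^0·Z^2.
Collecting: F(X, Y, Z) = -2*X**2 + X*Y - 2*X*Z + Y**2 + 2*Y*Z - 2*Z**2.


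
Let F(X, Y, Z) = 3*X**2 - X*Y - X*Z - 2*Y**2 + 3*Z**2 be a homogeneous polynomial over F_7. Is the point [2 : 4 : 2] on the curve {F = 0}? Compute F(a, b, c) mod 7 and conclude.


F(2,4,2) ≡ 1 (mod 7); P is NOT on the curve.

Evaluate F(2, 4, 2) term-by-term (mod 7).
  3*X**2 ↦ 3·4·1·1 = 12
  -X*Y ↦ -1·2·4·1 = -8
  -X*Z ↦ -1·2·1·2 = -4
  -2*Y**2 ↦ -2·1·16·1 = -32
  3*Z**2 ↦ 3·1·1·4 = 12
Sum: F(2, 4, 2) = (12) + (-8) + (-4) + (-32) + (12) = -20.
Reducing mod 7: -20 ≡ 1 (mod 7).
Since F(a, b, c) ≡ 1 ≠ 0 (mod 7), P does NOT lie on the curve.


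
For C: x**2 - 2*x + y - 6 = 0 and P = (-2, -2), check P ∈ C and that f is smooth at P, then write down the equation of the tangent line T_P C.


Tangent line at P: -6*x + y - 10 = 0.

Step 1: f(-2, -2) = 0, so P lies on C.
Step 2: partial derivatives
  f_x(x, y) = 2*x - 2, f_y(x, y) = 1.
  f_x(P) = -6, f_y(P) = 1 (gradient nonzero, so P is smooth).
Step 3: tangent line at P: -6·(x − -2) + 1·(y − -2) = 0.
Expanding: -6*x + y - 10 = 0.


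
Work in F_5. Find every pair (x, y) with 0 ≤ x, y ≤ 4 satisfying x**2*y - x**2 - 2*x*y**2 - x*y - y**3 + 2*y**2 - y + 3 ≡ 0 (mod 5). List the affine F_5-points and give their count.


Affine F_5-points: {(1, 1), (2, 2), (3, 2)}; count = 3.

For each of the 25 pairs (x, y) ∈ F_5², evaluate f(x, y) mod 5. Record the zeros.
  x = 0: [0↦3, 1↦3, 2↦1, 3↦1, 4↦2]  zeros at y ∈ ∅
  x = 1: [0↦2, 1↦0, 2↦2, 3↦2, 4↦4]  zeros at y ∈ {1}
  x = 2: [0↦4, 1↦2, 2↦0, 3↦2, 4↦2]  zeros at y ∈ {2}
  x = 3: [0↦4, 1↦4, 2↦0, 3↦1, 4↦1]  zeros at y ∈ {2}
  x = 4: [0↦2, 1↦1, 2↦2, 3↦4, 4↦1]  zeros at y ∈ ∅
Collecting zeros: affine points = {(1, 1), (2, 2), (3, 2)}.
Total count |C(F_5)_aff| = 3.


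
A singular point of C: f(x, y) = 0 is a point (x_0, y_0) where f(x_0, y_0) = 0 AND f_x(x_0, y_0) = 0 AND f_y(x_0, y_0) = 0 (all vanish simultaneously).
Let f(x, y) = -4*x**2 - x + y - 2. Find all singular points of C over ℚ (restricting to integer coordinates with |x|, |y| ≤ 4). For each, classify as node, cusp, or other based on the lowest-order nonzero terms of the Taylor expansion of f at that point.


No singular points in the scanned grid; C is smooth there.

Compute partial derivatives:
  f_x = -8*x - 1.
  f_y = 1.
f_y = 1 is a nonzero constant, so f_y never vanishes: no point (x, y) can satisfy f = f_x = f_y = 0. In particular no (x, y) ∈ {−4, ..., 4}² is singular; the curve is smooth.


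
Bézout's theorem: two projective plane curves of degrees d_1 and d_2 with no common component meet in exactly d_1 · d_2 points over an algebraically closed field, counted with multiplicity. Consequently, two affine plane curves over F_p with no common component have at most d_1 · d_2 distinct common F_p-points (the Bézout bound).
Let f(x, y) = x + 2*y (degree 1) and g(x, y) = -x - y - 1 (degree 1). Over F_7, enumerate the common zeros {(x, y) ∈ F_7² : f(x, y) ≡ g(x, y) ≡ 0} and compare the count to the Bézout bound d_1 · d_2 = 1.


Common zeros: {(5, 1)}; count = 1; Bézout bound = 1.

deg(f) = 1, deg(g) = 1, so Bézout bound = 1.
Scan x ∈ F_7. For each x, list the y ∈ F_7 with f(x, y) ≡ 0 and those with g(x, y) ≡ 0 (mod 7); the common zeros in that column are the intersection.
  x = 0: f ≡ 0 at y ∈ {0}; g ≡ 0 at y ∈ {6}; common: ∅.
  x = 1: f ≡ 0 at y ∈ {3}; g ≡ 0 at y ∈ {5}; common: ∅.
  x = 2: f ≡ 0 at y ∈ {6}; g ≡ 0 at y ∈ {4}; common: ∅.
  x = 3: f ≡ 0 at y ∈ {2}; g ≡ 0 at y ∈ {3}; common: ∅.
  x = 4: f ≡ 0 at y ∈ {5}; g ≡ 0 at y ∈ {2}; common: ∅.
  x = 5: f ≡ 0 at y ∈ {1}; g ≡ 0 at y ∈ {1}; common: {1}.
  x = 6: f ≡ 0 at y ∈ {4}; g ≡ 0 at y ∈ {0}; common: ∅.
Collecting: common zeros = {(5, 1)}, so the count is 1.
Comparison with the Bézout bound: 1 ≤ 1 = deg(f)·deg(g), as expected for curves with no common component (the bound is attained).
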